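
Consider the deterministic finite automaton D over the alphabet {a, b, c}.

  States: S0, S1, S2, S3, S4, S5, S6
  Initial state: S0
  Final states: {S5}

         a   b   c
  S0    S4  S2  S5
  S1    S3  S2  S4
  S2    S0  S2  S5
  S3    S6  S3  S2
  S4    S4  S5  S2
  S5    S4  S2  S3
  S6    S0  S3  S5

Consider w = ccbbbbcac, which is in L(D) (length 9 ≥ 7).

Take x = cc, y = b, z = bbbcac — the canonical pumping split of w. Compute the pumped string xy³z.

ccbbbbbbcac

xy^3z = cc·b·b·b·bbbcac = ccbbbbbbcac.
Reading y = b takes D from S3 back to S3, so after x·y·y·y the machine is still in S3, and z then leads to the accepting state S5. Hence ccbbbbbbcac ∈ L(D).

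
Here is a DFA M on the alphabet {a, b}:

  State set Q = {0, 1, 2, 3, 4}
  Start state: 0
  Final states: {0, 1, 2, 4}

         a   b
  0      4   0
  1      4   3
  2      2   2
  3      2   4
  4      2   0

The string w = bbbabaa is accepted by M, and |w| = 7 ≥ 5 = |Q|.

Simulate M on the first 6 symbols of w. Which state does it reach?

State sequence: 0 -b-> 0 -b-> 0 -b-> 0 -a-> 4 -b-> 0 -a-> 4

After reading 6 characters, M is in state 4.

4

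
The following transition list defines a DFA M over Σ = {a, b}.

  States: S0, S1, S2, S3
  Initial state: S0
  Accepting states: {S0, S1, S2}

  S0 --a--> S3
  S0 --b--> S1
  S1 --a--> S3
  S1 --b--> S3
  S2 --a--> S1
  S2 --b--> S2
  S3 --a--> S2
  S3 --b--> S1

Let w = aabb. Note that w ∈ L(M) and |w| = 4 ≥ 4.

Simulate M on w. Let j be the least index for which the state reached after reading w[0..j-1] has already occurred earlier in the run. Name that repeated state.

State sequence: S0 -a-> S3 -a-> S2 -b-> S2 -b-> S2
First repeat at step 3: S2 was already visited.

The earliest repeat is at step j = 3: M is in S2, which it already visited at step i = 2.

S2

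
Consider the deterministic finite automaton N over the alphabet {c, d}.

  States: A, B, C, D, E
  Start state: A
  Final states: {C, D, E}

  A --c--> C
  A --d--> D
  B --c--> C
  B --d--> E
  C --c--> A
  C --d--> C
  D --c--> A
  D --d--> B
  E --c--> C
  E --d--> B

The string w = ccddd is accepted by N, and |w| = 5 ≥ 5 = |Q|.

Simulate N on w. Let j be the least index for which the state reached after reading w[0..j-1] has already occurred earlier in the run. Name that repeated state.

A

Run of N on w = c c d d d:
  step 0: A  (start)
  step 1: C  (read c: A→C)
  step 2: A  (read c: C→A)   ← first repeat (A seen earlier)
  step 3: D  (read d: A→D)
  step 4: B  (read d: D→B)
  step 5: E  (read d: B→E)

The earliest repeat is at step j = 2: N is in A, which it already visited at step i = 0.
With |Q| = 5, pigeonhole forces a state repeat no later than step 5; the substring read between the first and second visits to that state can be pumped.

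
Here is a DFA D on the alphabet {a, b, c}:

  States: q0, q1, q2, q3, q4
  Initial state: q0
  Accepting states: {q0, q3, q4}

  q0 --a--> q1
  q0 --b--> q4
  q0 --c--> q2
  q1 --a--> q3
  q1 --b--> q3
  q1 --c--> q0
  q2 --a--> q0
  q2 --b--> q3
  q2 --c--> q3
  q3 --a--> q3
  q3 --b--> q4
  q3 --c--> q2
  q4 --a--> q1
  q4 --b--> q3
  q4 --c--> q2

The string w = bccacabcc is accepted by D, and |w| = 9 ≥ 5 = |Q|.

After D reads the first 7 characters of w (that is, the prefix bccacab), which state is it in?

q4

Run of D on the first 7 characters of w = b c c a c a b:
  step 0: q0  (start)
  step 1: q4  (read b: q0→q4)
  step 2: q2  (read c: q4→q2)
  step 3: q3  (read c: q2→q3)
  step 4: q3  (read a: q3→q3)
  step 5: q2  (read c: q3→q2)
  step 6: q0  (read a: q2→q0)
  step 7: q4  (read b: q0→q4)

After reading 7 characters, D is in state q4.
(This kind of state-tracing is the core of the pumping-lemma construction: with 5 states, pigeonhole forces a repeat within the first 5 steps.)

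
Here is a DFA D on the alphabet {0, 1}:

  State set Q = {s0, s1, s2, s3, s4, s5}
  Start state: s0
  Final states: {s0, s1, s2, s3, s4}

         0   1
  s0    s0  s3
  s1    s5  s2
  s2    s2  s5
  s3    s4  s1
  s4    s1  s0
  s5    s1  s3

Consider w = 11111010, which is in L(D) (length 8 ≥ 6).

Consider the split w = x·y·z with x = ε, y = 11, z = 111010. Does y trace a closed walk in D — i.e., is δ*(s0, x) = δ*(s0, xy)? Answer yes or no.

State sequence: s0 -1-> s3 -1-> s1

After x (step 0): s0. After xy (step 2): s1.
They differ (s0 ≠ s1), so y is not a cycle from the state after x; this split is not the one the pumping-lemma construction produces, and pumping y need not keep the string in L(D).

no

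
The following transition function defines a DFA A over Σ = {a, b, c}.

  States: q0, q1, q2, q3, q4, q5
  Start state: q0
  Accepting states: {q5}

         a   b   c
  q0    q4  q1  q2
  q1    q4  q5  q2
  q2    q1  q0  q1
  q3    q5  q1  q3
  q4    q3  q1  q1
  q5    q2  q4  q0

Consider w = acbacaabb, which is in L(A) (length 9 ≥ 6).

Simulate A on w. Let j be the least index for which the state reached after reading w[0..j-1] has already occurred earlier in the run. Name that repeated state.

q1

Run of A on w = a c b a c a a b b:
  step 0: q0  (start)
  step 1: q4  (read a: q0→q4)
  step 2: q1  (read c: q4→q1)
  step 3: q5  (read b: q1→q5)
  step 4: q2  (read a: q5→q2)
  step 5: q1  (read c: q2→q1)   ← first repeat (q1 seen earlier)
  step 6: q4  (read a: q1→q4)
  step 7: q3  (read a: q4→q3)
  step 8: q1  (read b: q3→q1)
  step 9: q5  (read b: q1→q5)

The earliest repeat is at step j = 5: A is in q1, which it already visited at step i = 2.
With |Q| = 6, pigeonhole forces a state repeat no later than step 6; the substring read between the first and second visits to that state can be pumped.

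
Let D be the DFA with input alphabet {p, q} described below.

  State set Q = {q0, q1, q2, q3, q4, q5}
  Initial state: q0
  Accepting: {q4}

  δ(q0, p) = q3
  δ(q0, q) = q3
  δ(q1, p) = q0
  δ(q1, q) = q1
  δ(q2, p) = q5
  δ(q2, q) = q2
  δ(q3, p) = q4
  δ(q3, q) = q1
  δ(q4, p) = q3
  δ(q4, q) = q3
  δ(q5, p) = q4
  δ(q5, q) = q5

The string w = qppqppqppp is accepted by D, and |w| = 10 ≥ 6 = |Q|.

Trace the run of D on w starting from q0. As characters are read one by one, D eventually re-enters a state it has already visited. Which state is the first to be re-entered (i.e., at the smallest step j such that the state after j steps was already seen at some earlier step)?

q3

State sequence: q0 -q-> q3 -p-> q4 -p-> q3 -q-> q1 -p-> q0 -p-> q3 -q-> q1 -p-> q0 -p-> q3 -p-> q4
First repeat at step 3: q3 was already visited.

The earliest repeat is at step j = 3: D is in q3, which it already visited at step i = 1.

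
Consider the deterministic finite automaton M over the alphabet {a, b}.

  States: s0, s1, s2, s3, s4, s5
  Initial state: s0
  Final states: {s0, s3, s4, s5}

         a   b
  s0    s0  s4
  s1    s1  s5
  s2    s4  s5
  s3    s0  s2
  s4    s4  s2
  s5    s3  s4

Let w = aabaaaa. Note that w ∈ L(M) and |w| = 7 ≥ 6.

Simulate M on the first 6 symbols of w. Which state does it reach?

s4

State sequence: s0 -a-> s0 -a-> s0 -b-> s4 -a-> s4 -a-> s4 -a-> s4

After reading 6 characters, M is in state s4.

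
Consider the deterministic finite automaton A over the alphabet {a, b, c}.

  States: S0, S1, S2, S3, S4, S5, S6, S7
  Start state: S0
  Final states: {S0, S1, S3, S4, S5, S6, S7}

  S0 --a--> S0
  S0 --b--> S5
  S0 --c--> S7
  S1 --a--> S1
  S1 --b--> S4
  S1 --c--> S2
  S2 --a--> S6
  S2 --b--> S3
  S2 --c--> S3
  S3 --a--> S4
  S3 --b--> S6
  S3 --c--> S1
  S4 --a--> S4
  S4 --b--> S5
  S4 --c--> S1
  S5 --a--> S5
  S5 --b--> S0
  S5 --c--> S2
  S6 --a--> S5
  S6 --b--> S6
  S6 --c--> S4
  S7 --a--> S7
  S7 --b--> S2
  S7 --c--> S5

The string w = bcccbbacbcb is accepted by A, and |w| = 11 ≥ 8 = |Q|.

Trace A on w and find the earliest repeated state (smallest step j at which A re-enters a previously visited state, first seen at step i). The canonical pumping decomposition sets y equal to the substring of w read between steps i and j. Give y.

State sequence: S0 -b-> S5 -c-> S2 -c-> S3 -c-> S1 -b-> S4 -b-> S5 -a-> S5 -c-> S2 -b-> S3 -c-> S1 -b-> S4
First repeat at step 6: S5 was already visited.

So i = 1, j = 6, giving x = w[0:1] = b, y = w[1:6] = cccbb, z = w[6:11] = acbcb.
Check: |xy| = 6 ≤ 8 and |y| = 5 ≥ 1. Reading y takes A from S5 back to S5, so every xyⁱz is accepted.

cccbb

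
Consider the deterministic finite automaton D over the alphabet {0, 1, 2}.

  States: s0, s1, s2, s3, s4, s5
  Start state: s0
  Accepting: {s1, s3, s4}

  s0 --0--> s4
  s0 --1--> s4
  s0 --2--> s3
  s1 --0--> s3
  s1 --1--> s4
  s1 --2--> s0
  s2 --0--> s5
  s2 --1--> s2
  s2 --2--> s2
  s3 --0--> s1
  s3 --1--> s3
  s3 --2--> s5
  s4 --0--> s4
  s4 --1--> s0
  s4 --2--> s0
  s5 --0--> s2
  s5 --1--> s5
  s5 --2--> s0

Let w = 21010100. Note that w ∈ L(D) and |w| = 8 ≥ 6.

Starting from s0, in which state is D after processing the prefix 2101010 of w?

Run of D on the first 7 characters of w = 2 1 0 1 0 1 0:
  step 0: s0  (start)
  step 1: s3  (read 2: s0→s3)
  step 2: s3  (read 1: s3→s3)
  step 3: s1  (read 0: s3→s1)
  step 4: s4  (read 1: s1→s4)
  step 5: s4  (read 0: s4→s4)
  step 6: s0  (read 1: s4→s0)
  step 7: s4  (read 0: s0→s4)

After reading 7 characters, D is in state s4.

s4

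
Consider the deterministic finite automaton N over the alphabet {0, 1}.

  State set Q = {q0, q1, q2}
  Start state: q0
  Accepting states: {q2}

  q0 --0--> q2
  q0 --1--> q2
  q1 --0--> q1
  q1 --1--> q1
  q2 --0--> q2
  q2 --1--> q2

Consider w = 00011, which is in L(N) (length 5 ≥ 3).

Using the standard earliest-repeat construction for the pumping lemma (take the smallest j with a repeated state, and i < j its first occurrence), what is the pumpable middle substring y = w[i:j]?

Run of N on w = 0 0 0 1 1:
  step 0: q0  (start)
  step 1: q2  (read 0: q0→q2)
  step 2: q2  (read 0: q2→q2)   ← first repeat (q2 seen earlier)
  step 3: q2  (read 0: q2→q2)
  step 4: q2  (read 1: q2→q2)
  step 5: q2  (read 1: q2→q2)

So i = 1, j = 2, giving x = w[0:1] = 0, y = w[1:2] = 0, z = w[2:5] = 011.
Check: |xy| = 2 ≤ 3 and |y| = 1 ≥ 1. Reading y takes N from q2 back to q2, so every xyⁱz is accepted.
Since N has 3 states, any run of length ≥ 3 visits 3+1 states, so by pigeonhole some state repeats within the first 3 steps — that repeat gives the pumpable loop.

0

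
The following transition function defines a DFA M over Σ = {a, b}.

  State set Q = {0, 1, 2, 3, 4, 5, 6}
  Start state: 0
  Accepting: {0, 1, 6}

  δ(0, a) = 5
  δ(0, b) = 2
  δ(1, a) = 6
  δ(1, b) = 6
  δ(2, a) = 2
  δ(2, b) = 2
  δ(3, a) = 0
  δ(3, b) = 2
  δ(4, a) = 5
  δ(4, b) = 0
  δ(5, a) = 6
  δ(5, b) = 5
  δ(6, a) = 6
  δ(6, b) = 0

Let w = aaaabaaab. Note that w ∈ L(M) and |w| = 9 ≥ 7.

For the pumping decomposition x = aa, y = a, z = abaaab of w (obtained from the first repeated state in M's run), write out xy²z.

xy^2z = aa·a·a·abaaab = aaaaabaaab.
Reading y = a takes M from 6 back to 6, so after x·y·y the machine is still in 6, and z then leads to the accepting state 0. Hence aaaaabaaab ∈ L(M).

aaaaabaaab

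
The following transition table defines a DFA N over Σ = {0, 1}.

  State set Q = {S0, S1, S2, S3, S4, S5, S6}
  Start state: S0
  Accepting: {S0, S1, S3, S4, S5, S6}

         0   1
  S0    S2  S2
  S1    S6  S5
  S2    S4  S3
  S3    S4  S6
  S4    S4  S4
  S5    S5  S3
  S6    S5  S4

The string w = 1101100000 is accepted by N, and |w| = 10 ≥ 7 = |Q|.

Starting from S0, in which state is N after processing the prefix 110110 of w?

State sequence: S0 -1-> S2 -1-> S3 -0-> S4 -1-> S4 -1-> S4 -0-> S4

After reading 6 characters, N is in state S4.

S4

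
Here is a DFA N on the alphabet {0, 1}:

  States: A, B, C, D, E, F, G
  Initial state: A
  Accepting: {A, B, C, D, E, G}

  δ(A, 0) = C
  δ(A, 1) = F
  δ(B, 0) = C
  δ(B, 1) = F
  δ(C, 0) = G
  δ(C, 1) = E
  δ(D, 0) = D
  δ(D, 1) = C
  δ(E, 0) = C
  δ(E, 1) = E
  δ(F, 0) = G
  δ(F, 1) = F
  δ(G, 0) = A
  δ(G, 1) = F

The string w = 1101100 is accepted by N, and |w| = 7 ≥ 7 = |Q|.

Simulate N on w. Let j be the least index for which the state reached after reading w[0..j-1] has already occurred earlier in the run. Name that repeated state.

F

State sequence: A -1-> F -1-> F -0-> G -1-> F -1-> F -0-> G -0-> A
First repeat at step 2: F was already visited.

The earliest repeat is at step j = 2: N is in F, which it already visited at step i = 1.
Pumping length from the standard proof: p = 7 (the number of states). The repeated state found above gives |xy| = j ≤ 7 and |y| = j − i ≥ 1.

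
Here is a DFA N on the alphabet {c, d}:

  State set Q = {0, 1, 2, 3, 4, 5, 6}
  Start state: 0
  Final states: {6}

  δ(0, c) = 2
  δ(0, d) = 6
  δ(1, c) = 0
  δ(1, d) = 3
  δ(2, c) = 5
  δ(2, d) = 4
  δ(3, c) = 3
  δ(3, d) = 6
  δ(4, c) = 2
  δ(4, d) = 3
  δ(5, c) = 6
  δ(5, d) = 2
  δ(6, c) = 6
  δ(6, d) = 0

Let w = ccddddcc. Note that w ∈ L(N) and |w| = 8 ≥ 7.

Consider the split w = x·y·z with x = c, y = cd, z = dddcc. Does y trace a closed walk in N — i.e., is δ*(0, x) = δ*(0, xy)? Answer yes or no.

State sequence: 0 -c-> 2 -c-> 5 -d-> 2

After x (step 1): 2. After xy (step 3): 2.
They match, so y = cd drives N around a cycle from 2 back to itself; pumping y any number of times keeps N in 2 before reading z, and xyⁱz ∈ L(N) for every i ≥ 0.

yes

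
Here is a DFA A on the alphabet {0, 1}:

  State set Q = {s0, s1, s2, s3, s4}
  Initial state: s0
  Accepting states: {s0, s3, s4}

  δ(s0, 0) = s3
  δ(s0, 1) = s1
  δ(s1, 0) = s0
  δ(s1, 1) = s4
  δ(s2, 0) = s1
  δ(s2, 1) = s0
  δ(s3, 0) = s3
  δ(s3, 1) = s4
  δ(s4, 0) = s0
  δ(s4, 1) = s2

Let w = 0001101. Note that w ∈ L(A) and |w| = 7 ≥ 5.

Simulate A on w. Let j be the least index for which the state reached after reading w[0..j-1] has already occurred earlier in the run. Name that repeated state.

s3

State sequence: s0 -0-> s3 -0-> s3 -0-> s3 -1-> s4 -1-> s2 -0-> s1 -1-> s4
First repeat at step 2: s3 was already visited.

The earliest repeat is at step j = 2: A is in s3, which it already visited at step i = 1.
Pumping length from the standard proof: p = 5 (the number of states). The repeated state found above gives |xy| = j ≤ 5 and |y| = j − i ≥ 1.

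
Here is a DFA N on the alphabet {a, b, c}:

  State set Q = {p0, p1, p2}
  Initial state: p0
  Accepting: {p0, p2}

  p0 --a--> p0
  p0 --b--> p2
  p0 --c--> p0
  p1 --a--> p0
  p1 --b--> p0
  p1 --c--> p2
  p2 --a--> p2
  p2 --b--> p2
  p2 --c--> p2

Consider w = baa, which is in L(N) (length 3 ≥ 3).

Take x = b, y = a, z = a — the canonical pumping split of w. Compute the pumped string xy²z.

xy^2z = b·a·a·a = baaa.
Reading y = a takes N from p2 back to p2, so after x·y·y the machine is still in p2, and z then leads to the accepting state p2. Hence baaa ∈ L(N).

baaa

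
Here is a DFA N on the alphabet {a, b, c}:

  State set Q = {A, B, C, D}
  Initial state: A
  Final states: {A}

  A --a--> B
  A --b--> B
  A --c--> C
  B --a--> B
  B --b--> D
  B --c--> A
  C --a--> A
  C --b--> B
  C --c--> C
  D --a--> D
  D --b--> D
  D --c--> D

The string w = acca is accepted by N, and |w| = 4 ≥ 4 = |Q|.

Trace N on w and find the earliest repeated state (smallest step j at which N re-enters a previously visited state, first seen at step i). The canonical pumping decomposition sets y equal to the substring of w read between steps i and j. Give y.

Run of N on w = a c c a:
  step 0: A  (start)
  step 1: B  (read a: A→B)
  step 2: A  (read c: B→A)   ← first repeat (A seen earlier)
  step 3: C  (read c: A→C)
  step 4: A  (read a: C→A)

So i = 0, j = 2, giving x = w[0:0] = ε, y = w[0:2] = ac, z = w[2:4] = ca.
Check: |xy| = 2 ≤ 4 and |y| = 2 ≥ 1. Reading y takes N from A back to A, so every xyⁱz is accepted.

ac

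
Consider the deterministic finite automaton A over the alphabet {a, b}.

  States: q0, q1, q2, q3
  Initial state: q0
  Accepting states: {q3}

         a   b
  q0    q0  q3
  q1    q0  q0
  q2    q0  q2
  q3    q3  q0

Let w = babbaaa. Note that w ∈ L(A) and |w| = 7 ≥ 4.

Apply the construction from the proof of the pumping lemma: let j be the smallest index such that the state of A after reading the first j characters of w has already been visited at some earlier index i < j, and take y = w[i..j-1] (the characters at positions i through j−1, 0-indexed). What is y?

State sequence: q0 -b-> q3 -a-> q3 -b-> q0 -b-> q3 -a-> q3 -a-> q3 -a-> q3
First repeat at step 2: q3 was already visited.

So i = 1, j = 2, giving x = w[0:1] = b, y = w[1:2] = a, z = w[2:7] = bbaaa.
Check: |xy| = 2 ≤ 4 and |y| = 1 ≥ 1. Reading y takes A from q3 back to q3, so every xyⁱz is accepted.
Pumping length from the standard proof: p = 4 (the number of states). The repeated state found above gives |xy| = j ≤ 4 and |y| = j − i ≥ 1.

a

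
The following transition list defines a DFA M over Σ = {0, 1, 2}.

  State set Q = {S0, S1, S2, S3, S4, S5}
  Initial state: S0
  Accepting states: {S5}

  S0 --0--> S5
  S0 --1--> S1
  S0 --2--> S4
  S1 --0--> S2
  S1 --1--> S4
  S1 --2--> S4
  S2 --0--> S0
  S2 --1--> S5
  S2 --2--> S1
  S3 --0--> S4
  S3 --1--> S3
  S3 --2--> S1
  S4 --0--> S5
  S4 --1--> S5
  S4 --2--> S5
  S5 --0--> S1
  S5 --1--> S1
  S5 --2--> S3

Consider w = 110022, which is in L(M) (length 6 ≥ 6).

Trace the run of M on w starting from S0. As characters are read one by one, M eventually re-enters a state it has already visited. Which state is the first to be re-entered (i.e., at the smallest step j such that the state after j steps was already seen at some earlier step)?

Run of M on w = 1 1 0 0 2 2:
  step 0: S0  (start)
  step 1: S1  (read 1: S0→S1)
  step 2: S4  (read 1: S1→S4)
  step 3: S5  (read 0: S4→S5)
  step 4: S1  (read 0: S5→S1)   ← first repeat (S1 seen earlier)
  step 5: S4  (read 2: S1→S4)
  step 6: S5  (read 2: S4→S5)

The earliest repeat is at step j = 4: M is in S1, which it already visited at step i = 1.
The DFA has 6 states, so the proof of the pumping lemma guarantees a repeated state among the first 6+1 visited; the segment between the two visits is the pumpable y.

S1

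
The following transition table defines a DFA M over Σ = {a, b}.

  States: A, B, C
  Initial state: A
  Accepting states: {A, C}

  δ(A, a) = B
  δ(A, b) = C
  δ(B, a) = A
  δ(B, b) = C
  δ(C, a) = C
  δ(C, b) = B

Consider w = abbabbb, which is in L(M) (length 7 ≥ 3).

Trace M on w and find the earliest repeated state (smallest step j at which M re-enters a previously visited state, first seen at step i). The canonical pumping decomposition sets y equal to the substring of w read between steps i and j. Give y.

Run of M on w = a b b a b b b:
  step 0: A  (start)
  step 1: B  (read a: A→B)
  step 2: C  (read b: B→C)
  step 3: B  (read b: C→B)   ← first repeat (B seen earlier)
  step 4: A  (read a: B→A)
  step 5: C  (read b: A→C)
  step 6: B  (read b: C→B)
  step 7: C  (read b: B→C)

So i = 1, j = 3, giving x = w[0:1] = a, y = w[1:3] = bb, z = w[3:7] = abbb.
Check: |xy| = 3 ≤ 3 and |y| = 2 ≥ 1. Reading y takes M from B back to B, so every xyⁱz is accepted.
The DFA has 3 states, so the proof of the pumping lemma guarantees a repeated state among the first 3+1 visited; the segment between the two visits is the pumpable y.

bb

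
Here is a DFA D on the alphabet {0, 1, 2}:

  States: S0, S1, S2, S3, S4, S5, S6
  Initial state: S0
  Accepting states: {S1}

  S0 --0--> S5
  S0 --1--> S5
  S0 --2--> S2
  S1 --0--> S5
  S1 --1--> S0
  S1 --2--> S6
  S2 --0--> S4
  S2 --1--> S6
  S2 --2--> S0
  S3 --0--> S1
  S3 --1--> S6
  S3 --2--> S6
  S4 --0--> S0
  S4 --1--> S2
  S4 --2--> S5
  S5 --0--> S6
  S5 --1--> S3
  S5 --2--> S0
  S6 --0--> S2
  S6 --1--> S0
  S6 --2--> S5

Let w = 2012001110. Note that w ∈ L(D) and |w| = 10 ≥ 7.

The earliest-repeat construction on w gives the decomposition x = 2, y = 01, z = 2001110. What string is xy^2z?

201012001110

xy^2z = 2·01·01·2001110 = 201012001110.
Reading y = 01 takes D from S2 back to S2, so after x·y·y the machine is still in S2, and z then leads to the accepting state S1. Hence 201012001110 ∈ L(D).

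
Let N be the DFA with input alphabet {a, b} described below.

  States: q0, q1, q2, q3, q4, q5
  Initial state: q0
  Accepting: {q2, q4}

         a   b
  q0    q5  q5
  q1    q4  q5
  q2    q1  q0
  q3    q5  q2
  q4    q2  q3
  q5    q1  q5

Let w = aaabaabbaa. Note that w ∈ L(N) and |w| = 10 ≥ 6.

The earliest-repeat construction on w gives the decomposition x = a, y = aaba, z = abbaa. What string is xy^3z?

xy^3z = a·aaba·aaba·aaba·abbaa = aaabaaabaaabaabbaa.
Reading y = aaba takes N from q5 back to q5, so after x·y·y·y the machine is still in q5, and z then leads to the accepting state q4. Hence aaabaaabaaabaabbaa ∈ L(N).

aaabaaabaaabaabbaa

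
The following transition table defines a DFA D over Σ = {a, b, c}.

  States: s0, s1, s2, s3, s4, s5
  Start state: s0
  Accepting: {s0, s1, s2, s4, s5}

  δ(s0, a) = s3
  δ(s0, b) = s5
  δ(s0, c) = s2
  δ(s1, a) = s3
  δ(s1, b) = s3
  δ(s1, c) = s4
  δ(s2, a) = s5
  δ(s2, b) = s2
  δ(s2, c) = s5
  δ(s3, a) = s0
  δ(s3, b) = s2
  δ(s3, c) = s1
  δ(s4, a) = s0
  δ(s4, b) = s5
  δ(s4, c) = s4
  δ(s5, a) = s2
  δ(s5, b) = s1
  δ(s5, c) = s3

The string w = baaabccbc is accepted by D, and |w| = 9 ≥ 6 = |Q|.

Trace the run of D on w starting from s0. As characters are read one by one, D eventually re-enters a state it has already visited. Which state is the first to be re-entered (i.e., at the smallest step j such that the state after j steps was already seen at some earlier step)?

State sequence: s0 -b-> s5 -a-> s2 -a-> s5 -a-> s2 -b-> s2 -c-> s5 -c-> s3 -b-> s2 -c-> s5
First repeat at step 3: s5 was already visited.

The earliest repeat is at step j = 3: D is in s5, which it already visited at step i = 1.

s5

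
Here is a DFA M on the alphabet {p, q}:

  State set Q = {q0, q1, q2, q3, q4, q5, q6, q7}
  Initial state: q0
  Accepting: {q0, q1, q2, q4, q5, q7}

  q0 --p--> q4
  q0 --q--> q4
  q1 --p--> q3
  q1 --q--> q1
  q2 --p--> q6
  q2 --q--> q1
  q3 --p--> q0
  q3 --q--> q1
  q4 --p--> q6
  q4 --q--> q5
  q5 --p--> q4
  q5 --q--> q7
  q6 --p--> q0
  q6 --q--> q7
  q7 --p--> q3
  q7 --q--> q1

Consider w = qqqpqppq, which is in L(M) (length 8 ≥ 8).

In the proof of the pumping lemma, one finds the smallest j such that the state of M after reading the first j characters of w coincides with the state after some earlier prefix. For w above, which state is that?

State sequence: q0 -q-> q4 -q-> q5 -q-> q7 -p-> q3 -q-> q1 -p-> q3 -p-> q0 -q-> q4
First repeat at step 6: q3 was already visited.

The earliest repeat is at step j = 6: M is in q3, which it already visited at step i = 4.
With |Q| = 8, pigeonhole forces a state repeat no later than step 8; the substring read between the first and second visits to that state can be pumped.

q3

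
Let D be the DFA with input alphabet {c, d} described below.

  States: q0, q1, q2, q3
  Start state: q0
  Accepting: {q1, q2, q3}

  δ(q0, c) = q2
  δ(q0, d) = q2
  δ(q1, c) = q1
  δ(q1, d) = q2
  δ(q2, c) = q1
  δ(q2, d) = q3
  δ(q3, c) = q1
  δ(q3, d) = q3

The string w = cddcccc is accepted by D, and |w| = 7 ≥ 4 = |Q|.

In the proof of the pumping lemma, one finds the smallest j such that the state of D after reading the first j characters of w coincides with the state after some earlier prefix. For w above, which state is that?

State sequence: q0 -c-> q2 -d-> q3 -d-> q3 -c-> q1 -c-> q1 -c-> q1 -c-> q1
First repeat at step 3: q3 was already visited.

The earliest repeat is at step j = 3: D is in q3, which it already visited at step i = 2.
With |Q| = 4, pigeonhole forces a state repeat no later than step 4; the substring read between the first and second visits to that state can be pumped.

q3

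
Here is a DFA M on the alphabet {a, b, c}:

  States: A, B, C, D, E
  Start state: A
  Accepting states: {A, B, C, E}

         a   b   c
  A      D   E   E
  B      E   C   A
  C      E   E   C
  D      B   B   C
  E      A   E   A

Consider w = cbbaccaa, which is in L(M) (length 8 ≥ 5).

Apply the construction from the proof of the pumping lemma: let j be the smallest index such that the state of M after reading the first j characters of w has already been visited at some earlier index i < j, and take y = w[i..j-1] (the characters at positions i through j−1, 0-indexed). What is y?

b

State sequence: A -c-> E -b-> E -b-> E -a-> A -c-> E -c-> A -a-> D -a-> B
First repeat at step 2: E was already visited.

So i = 1, j = 2, giving x = w[0:1] = c, y = w[1:2] = b, z = w[2:8] = baccaa.
Check: |xy| = 2 ≤ 5 and |y| = 1 ≥ 1. Reading y takes M from E back to E, so every xyⁱz is accepted.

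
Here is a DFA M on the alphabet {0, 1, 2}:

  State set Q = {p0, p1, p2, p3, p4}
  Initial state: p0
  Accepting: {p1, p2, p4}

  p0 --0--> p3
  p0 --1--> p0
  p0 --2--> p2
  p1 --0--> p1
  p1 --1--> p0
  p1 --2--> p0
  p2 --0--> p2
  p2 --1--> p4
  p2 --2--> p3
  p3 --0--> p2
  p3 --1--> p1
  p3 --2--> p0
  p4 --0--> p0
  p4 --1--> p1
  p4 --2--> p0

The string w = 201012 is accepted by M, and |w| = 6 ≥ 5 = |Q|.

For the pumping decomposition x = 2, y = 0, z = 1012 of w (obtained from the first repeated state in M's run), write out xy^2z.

xy^2z = 2·0·0·1012 = 2001012.
Reading y = 0 takes M from p2 back to p2, so after x·y·y the machine is still in p2, and z then leads to the accepting state p2. Hence 2001012 ∈ L(M).

2001012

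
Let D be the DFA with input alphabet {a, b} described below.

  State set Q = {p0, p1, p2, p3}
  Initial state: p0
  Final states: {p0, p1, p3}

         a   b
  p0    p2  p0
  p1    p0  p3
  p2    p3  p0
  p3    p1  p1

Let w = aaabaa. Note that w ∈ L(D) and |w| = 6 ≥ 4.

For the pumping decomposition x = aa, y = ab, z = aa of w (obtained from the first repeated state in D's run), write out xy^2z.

xy^2z = aa·ab·ab·aa = aaababaa.
Reading y = ab takes D from p3 back to p3, so after x·y·y the machine is still in p3, and z then leads to the accepting state p0. Hence aaababaa ∈ L(D).

aaababaa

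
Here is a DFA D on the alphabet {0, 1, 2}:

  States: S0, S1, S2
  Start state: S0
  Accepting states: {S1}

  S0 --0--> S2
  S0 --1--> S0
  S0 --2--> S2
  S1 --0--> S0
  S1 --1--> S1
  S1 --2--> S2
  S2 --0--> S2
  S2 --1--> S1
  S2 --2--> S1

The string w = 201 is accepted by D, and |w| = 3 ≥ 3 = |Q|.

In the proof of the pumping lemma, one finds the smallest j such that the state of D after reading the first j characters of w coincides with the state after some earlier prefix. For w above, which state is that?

S2

Run of D on w = 2 0 1:
  step 0: S0  (start)
  step 1: S2  (read 2: S0→S2)
  step 2: S2  (read 0: S2→S2)   ← first repeat (S2 seen earlier)
  step 3: S1  (read 1: S2→S1)

The earliest repeat is at step j = 2: D is in S2, which it already visited at step i = 1.
Since D has 3 states, any run of length ≥ 3 visits 3+1 states, so by pigeonhole some state repeats within the first 3 steps — that repeat gives the pumpable loop.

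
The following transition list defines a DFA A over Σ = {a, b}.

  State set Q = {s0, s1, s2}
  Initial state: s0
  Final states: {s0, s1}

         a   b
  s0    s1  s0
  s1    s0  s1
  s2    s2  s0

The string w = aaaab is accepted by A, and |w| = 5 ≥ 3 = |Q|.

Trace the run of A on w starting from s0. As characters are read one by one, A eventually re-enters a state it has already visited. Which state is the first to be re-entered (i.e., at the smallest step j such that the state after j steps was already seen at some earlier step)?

s0

State sequence: s0 -a-> s1 -a-> s0 -a-> s1 -a-> s0 -b-> s0
First repeat at step 2: s0 was already visited.

The earliest repeat is at step j = 2: A is in s0, which it already visited at step i = 0.
With |Q| = 3, pigeonhole forces a state repeat no later than step 3; the substring read between the first and second visits to that state can be pumped.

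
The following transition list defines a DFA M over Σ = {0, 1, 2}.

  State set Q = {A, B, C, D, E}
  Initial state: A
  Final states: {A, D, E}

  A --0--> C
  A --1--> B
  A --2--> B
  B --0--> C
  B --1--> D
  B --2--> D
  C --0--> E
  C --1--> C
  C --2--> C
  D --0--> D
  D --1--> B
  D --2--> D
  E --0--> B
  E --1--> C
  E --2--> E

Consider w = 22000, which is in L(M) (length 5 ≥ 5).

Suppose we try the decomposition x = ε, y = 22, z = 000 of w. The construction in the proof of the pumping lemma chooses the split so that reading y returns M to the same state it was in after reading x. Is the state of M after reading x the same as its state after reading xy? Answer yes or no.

no

State sequence: A -2-> B -2-> D

After x (step 0): A. After xy (step 2): D.
They differ (A ≠ D), so y is not a cycle from the state after x; this split is not the one the pumping-lemma construction produces, and pumping y need not keep the string in L(M).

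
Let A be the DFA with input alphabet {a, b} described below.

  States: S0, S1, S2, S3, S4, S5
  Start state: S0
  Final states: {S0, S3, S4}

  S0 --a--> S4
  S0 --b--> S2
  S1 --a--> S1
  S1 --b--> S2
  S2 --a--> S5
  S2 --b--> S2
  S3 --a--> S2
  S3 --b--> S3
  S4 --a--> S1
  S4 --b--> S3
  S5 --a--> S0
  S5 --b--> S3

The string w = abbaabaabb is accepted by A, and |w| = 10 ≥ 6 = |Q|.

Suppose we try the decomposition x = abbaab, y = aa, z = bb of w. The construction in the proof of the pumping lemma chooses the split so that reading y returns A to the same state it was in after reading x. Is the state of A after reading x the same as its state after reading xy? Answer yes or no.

no

Run of A on the first 8 characters of w = a b b a a b a a:
  step 0: S0  (start)
  step 1: S4  (read a: S0→S4)
  step 2: S3  (read b: S4→S3)
  step 3: S3  (read b: S3→S3)
  step 4: S2  (read a: S3→S2)
  step 5: S5  (read a: S2→S5)
  step 6: S3  (read b: S5→S3)
  step 7: S2  (read a: S3→S2)
  step 8: S5  (read a: S2→S5)

After x (step 6): S3. After xy (step 8): S5.
They differ (S3 ≠ S5), so y is not a cycle from the state after x; this split is not the one the pumping-lemma construction produces, and pumping y need not keep the string in L(A).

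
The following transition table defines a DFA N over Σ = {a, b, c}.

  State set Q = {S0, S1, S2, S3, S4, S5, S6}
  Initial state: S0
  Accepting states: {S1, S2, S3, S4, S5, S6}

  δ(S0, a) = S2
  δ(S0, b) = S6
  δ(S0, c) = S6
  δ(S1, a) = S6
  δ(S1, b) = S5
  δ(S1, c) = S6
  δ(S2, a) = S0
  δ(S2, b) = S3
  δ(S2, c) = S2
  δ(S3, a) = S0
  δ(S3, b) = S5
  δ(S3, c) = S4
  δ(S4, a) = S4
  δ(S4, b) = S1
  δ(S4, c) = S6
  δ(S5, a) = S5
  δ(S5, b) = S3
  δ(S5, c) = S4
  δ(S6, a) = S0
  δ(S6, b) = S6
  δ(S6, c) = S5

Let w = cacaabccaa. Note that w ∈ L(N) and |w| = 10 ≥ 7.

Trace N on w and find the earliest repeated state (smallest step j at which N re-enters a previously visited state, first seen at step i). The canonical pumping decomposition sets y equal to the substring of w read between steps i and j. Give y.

State sequence: S0 -c-> S6 -a-> S0 -c-> S6 -a-> S0 -a-> S2 -b-> S3 -c-> S4 -c-> S6 -a-> S0 -a-> S2
First repeat at step 2: S0 was already visited.

So i = 0, j = 2, giving x = w[0:0] = ε, y = w[0:2] = ca, z = w[2:10] = caabccaa.
Check: |xy| = 2 ≤ 7 and |y| = 2 ≥ 1. Reading y takes N from S0 back to S0, so every xyⁱz is accepted.

ca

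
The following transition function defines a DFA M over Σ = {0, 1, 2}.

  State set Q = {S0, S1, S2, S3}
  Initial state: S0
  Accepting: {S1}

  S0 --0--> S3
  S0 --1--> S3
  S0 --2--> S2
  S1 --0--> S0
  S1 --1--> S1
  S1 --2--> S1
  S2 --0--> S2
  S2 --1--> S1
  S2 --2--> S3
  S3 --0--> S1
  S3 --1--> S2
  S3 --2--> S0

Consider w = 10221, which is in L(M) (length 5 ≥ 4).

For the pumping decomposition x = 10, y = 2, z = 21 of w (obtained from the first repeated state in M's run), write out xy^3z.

xy^3z = 10·2·2·2·21 = 1022221.
Reading y = 2 takes M from S1 back to S1, so after x·y·y·y the machine is still in S1, and z then leads to the accepting state S1. Hence 1022221 ∈ L(M).

1022221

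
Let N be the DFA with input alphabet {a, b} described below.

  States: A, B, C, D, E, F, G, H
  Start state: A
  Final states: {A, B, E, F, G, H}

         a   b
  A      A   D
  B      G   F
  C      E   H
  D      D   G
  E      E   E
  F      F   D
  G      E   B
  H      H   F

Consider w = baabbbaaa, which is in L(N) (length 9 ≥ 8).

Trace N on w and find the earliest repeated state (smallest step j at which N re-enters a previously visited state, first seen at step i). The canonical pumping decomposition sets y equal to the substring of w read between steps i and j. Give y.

State sequence: A -b-> D -a-> D -a-> D -b-> G -b-> B -b-> F -a-> F -a-> F -a-> F
First repeat at step 2: D was already visited.

So i = 1, j = 2, giving x = w[0:1] = b, y = w[1:2] = a, z = w[2:9] = abbbaaa.
Check: |xy| = 2 ≤ 8 and |y| = 1 ≥ 1. Reading y takes N from D back to D, so every xyⁱz is accepted.

a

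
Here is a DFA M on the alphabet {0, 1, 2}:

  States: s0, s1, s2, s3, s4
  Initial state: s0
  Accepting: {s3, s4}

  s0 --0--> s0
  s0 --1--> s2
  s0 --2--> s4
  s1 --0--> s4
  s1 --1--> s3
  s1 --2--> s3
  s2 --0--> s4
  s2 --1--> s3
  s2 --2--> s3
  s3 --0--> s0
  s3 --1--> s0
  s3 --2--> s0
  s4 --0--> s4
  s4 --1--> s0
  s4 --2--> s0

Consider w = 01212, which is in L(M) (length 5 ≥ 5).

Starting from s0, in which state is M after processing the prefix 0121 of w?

Run of M on the first 4 characters of w = 0 1 2 1:
  step 0: s0  (start)
  step 1: s0  (read 0: s0→s0)
  step 2: s2  (read 1: s0→s2)
  step 3: s3  (read 2: s2→s3)
  step 4: s0  (read 1: s3→s0)

After reading 4 characters, M is in state s0.
(This kind of state-tracing is the core of the pumping-lemma construction: with 5 states, pigeonhole forces a repeat within the first 5 steps.)

s0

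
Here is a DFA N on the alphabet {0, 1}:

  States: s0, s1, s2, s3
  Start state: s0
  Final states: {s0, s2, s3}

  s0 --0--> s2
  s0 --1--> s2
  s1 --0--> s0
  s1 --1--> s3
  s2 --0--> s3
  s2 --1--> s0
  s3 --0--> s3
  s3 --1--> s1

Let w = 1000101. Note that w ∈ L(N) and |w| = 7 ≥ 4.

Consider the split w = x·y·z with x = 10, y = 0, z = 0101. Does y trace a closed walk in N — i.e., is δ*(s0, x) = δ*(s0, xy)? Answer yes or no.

yes

State sequence: s0 -1-> s2 -0-> s3 -0-> s3

After x (step 2): s3. After xy (step 3): s3.
They match, so y = 0 drives N around a cycle from s3 back to itself; pumping y any number of times keeps N in s3 before reading z, and xyⁱz ∈ L(N) for every i ≥ 0.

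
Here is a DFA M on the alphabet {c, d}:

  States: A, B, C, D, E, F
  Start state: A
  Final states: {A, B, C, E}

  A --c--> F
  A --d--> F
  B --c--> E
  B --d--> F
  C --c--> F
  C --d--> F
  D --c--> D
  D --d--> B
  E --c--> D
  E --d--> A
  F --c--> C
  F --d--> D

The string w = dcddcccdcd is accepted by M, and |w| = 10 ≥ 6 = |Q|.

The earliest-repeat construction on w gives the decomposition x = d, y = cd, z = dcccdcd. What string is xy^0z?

xy⁰z = xz = d·dcccdcd = ddcccdcd.
Reading y = cd takes M from F back to F, so after x the machine is still in F, and z then leads to the accepting state A. Hence ddcccdcd ∈ L(M).

ddcccdcd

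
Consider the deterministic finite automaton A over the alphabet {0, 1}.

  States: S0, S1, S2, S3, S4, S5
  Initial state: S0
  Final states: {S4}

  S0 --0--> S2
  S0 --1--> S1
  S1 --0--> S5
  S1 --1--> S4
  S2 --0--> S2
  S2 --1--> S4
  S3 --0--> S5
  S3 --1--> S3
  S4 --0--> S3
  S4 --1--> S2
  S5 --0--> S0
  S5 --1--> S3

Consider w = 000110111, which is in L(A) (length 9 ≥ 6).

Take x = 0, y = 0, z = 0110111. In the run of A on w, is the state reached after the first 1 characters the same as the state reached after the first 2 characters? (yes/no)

State sequence: S0 -0-> S2 -0-> S2

After x (step 1): S2. After xy (step 2): S2.
They match, so y = 0 drives A around a cycle from S2 back to itself; pumping y any number of times keeps A in S2 before reading z, and xyⁱz ∈ L(A) for every i ≥ 0.

yes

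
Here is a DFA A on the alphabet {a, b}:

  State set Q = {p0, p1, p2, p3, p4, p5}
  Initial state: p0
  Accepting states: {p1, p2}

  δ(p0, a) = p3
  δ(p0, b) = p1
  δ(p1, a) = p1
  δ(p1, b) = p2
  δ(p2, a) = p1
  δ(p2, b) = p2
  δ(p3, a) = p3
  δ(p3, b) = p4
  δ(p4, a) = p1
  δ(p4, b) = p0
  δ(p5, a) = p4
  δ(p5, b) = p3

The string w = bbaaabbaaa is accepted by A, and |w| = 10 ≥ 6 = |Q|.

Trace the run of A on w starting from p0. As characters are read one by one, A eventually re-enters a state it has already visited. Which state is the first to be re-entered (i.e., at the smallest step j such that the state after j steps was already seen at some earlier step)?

Run of A on w = b b a a a b b a a a:
  step 0: p0  (start)
  step 1: p1  (read b: p0→p1)
  step 2: p2  (read b: p1→p2)
  step 3: p1  (read a: p2→p1)   ← first repeat (p1 seen earlier)
  step 4: p1  (read a: p1→p1)
  step 5: p1  (read a: p1→p1)
  step 6: p2  (read b: p1→p2)
  step 7: p2  (read b: p2→p2)
  step 8: p1  (read a: p2→p1)
  step 9: p1  (read a: p1→p1)
  step 10: p1  (read a: p1→p1)

The earliest repeat is at step j = 3: A is in p1, which it already visited at step i = 1.
Since A has 6 states, any run of length ≥ 6 visits 6+1 states, so by pigeonhole some state repeats within the first 6 steps — that repeat gives the pumpable loop.

p1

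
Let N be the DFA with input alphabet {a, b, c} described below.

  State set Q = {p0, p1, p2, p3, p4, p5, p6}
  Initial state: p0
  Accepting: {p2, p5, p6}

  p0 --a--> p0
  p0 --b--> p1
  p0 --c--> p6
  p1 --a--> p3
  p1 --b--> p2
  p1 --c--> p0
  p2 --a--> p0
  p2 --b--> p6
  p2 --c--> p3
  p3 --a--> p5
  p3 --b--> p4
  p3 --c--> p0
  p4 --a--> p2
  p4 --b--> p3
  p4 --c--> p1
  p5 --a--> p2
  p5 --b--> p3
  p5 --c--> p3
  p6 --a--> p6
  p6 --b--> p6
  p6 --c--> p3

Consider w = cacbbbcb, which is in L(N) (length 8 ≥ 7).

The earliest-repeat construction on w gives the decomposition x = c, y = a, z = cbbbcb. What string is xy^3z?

caaacbbbcb

xy^3z = c·a·a·a·cbbbcb = caaacbbbcb.
Reading y = a takes N from p6 back to p6, so after x·y·y·y the machine is still in p6, and z then leads to the accepting state p2. Hence caaacbbbcb ∈ L(N).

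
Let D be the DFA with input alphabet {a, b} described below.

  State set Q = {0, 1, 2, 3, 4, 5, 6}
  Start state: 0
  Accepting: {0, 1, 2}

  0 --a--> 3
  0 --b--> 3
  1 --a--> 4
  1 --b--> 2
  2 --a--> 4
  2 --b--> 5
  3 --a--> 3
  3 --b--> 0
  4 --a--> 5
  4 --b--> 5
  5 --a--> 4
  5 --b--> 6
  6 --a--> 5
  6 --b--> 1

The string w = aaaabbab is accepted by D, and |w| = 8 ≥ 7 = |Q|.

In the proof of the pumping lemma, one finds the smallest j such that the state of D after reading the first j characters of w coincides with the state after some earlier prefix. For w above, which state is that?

3

State sequence: 0 -a-> 3 -a-> 3 -a-> 3 -a-> 3 -b-> 0 -b-> 3 -a-> 3 -b-> 0
First repeat at step 2: 3 was already visited.

The earliest repeat is at step j = 2: D is in 3, which it already visited at step i = 1.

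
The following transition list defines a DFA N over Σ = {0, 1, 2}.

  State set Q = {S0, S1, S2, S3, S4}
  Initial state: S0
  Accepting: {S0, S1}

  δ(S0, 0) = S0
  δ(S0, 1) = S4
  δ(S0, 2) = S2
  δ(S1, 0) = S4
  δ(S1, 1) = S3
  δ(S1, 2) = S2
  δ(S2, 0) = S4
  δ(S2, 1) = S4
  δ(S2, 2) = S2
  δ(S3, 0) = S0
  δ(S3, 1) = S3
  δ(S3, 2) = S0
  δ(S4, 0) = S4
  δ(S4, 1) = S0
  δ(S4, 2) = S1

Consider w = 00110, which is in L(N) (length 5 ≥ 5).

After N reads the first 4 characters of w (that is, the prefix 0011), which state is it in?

S0

State sequence: S0 -0-> S0 -0-> S0 -1-> S4 -1-> S0

After reading 4 characters, N is in state S0.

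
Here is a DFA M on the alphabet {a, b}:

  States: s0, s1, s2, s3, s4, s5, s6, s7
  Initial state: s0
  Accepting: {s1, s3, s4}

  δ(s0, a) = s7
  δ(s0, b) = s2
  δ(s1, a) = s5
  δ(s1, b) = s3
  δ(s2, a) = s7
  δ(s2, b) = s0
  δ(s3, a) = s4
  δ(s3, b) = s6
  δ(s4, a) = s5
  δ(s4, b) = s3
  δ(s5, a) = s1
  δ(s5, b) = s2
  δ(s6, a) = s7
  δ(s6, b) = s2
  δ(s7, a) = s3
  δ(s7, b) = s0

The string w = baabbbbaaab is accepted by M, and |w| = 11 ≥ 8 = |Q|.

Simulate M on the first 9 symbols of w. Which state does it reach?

Run of M on the first 9 characters of w = b a a b b b b a a:
  step 0: s0  (start)
  step 1: s2  (read b: s0→s2)
  step 2: s7  (read a: s2→s7)
  step 3: s3  (read a: s7→s3)
  step 4: s6  (read b: s3→s6)
  step 5: s2  (read b: s6→s2)
  step 6: s0  (read b: s2→s0)
  step 7: s2  (read b: s0→s2)
  step 8: s7  (read a: s2→s7)
  step 9: s3  (read a: s7→s3)

After reading 9 characters, M is in state s3.

s3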